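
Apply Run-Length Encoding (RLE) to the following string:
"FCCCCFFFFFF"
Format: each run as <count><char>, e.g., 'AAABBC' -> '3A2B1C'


Scanning runs left to right:
  i=0: run of 'F' x 1 -> '1F'
  i=1: run of 'C' x 4 -> '4C'
  i=5: run of 'F' x 6 -> '6F'

RLE = 1F4C6F


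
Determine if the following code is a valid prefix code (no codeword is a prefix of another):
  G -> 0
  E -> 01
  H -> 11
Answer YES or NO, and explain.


Checking each pair (does one codeword prefix another?):
  G='0' vs E='01': prefix -- VIOLATION

NO -- this is NOT a valid prefix code. G (0) is a prefix of E (01).


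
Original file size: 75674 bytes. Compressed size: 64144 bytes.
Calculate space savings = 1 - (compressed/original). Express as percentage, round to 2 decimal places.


ratio = compressed/original = 64144/75674 = 0.847636
savings = 1 - ratio = 1 - 0.847636 = 0.152364
as a percentage: 0.152364 * 100 = 15.24%

Space savings = 1 - 64144/75674 = 15.24%


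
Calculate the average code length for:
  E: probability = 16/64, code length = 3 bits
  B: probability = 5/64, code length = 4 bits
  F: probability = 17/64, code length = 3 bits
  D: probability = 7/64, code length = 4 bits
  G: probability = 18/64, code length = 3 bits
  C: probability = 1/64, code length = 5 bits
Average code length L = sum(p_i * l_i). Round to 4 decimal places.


Weighted contributions p_i * l_i:
  E: (16/64) * 3 = 48/64
  B: (5/64) * 4 = 20/64
  F: (17/64) * 3 = 51/64
  D: (7/64) * 4 = 28/64
  G: (18/64) * 3 = 54/64
  C: (1/64) * 5 = 5/64
Sum = (48 + 20 + 51 + 28 + 54 + 5)/64 = 206/64

L = 206/64 = 3.2188 bits/symbol


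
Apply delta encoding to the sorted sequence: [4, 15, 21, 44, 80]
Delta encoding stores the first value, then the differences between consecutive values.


First value: 4
Deltas:
  15 - 4 = 11
  21 - 15 = 6
  44 - 21 = 23
  80 - 44 = 36


Delta encoded: [4, 11, 6, 23, 36]


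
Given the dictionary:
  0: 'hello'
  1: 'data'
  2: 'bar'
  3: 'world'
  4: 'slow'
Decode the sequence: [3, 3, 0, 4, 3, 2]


Look up each index in the dictionary:
  3 -> 'world'
  3 -> 'world'
  0 -> 'hello'
  4 -> 'slow'
  3 -> 'world'
  2 -> 'bar'

Decoded: "world world hello slow world bar"


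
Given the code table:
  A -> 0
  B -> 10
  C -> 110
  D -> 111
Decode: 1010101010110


Decoding:
10 -> B
10 -> B
10 -> B
10 -> B
10 -> B
110 -> C


Result: BBBBBC


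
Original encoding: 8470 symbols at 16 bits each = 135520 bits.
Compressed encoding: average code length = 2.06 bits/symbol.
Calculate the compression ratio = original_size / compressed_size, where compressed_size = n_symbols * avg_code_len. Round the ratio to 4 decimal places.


original_size = n_symbols * orig_bits = 8470 * 16 = 135520 bits
compressed_size = n_symbols * avg_code_len = 8470 * 2.06 = 17448.2 bits
ratio = original_size / compressed_size = 135520 / 17448.2 = 7.767

Compression ratio = 7.767


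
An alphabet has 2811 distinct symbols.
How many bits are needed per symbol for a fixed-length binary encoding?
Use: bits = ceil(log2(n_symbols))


log2(2811) = 11.4569
Bracket: 2^11 = 2048 < 2811 <= 2^12 = 4096
So ceil(log2(2811)) = 12

bits = ceil(log2(2811)) = ceil(11.4569) = 12 bits


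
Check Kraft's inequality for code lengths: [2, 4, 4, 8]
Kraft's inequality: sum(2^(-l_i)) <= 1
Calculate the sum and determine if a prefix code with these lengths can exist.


Sum = 2^(-2) + 2^(-4) + 2^(-4) + 2^(-8)
    = 0.25 + 0.0625 + 0.0625 + 0.00390625
    = 97/256 = 0.37890625
Since 0.37890625 <= 1, Kraft's inequality IS satisfied.
A prefix code with these lengths CAN exist.

Kraft sum = 0.37890625. Satisfied.


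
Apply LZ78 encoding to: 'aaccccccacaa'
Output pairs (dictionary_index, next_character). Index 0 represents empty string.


LZ78 encoding steps:
Dictionary: {0: ''}
Step 1: w='' (idx 0), next='a' -> output (0, 'a'), add 'a' as idx 1
Step 2: w='a' (idx 1), next='c' -> output (1, 'c'), add 'ac' as idx 2
Step 3: w='' (idx 0), next='c' -> output (0, 'c'), add 'c' as idx 3
Step 4: w='c' (idx 3), next='c' -> output (3, 'c'), add 'cc' as idx 4
Step 5: w='cc' (idx 4), next='a' -> output (4, 'a'), add 'cca' as idx 5
Step 6: w='c' (idx 3), next='a' -> output (3, 'a'), add 'ca' as idx 6
Step 7: w='a' (idx 1), end of input -> output (1, '')


Encoded: [(0, 'a'), (1, 'c'), (0, 'c'), (3, 'c'), (4, 'a'), (3, 'a'), (1, '')]


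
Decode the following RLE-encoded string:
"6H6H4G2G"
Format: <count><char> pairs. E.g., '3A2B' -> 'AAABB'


Expanding each <count><char> pair:
  6H -> 'HHHHHH'
  6H -> 'HHHHHH'
  4G -> 'GGGG'
  2G -> 'GG'

Decoded = HHHHHHHHHHHHGGGGGG


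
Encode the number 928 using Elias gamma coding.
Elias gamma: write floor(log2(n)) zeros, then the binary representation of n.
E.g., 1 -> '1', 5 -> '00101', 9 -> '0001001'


num_bits = floor(log2(928)) + 1 = 10
leading_zeros = num_bits - 1 = 9
binary(928) = 1110100000

Elias gamma(928) = '000000000' + '1110100000' = 0000000001110100000 (19 bits)


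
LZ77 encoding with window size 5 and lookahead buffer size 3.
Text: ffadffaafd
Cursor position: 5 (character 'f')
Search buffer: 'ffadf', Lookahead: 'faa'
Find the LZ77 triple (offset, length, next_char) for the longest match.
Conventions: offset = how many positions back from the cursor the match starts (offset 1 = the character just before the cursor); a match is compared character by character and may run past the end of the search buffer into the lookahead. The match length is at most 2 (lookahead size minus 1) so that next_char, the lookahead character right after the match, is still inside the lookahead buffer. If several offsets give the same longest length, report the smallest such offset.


Try each offset into the search buffer:
  offset=1 (pos 4, char 'f'): match length 1
  offset=2 (pos 3, char 'd'): match length 0
  offset=3 (pos 2, char 'a'): match length 0
  offset=4 (pos 1, char 'f'): match length 2
  offset=5 (pos 0, char 'f'): match length 1
Longest match has length 2 at offset 4.
next_char = character at position 5 + 2 = 7 -> 'a'

Best match: offset=4, length=2 (matching 'fa' starting at position 1)
LZ77 triple: (4, 2, 'a')


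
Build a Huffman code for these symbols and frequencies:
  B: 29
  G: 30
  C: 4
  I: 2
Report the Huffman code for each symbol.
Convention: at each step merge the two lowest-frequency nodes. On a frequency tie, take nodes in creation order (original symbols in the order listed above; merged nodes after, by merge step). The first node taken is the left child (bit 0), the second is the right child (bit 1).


Huffman tree construction:
Step 1: Merge I(2) + C(4) = 6
Step 2: Merge (I+C)(6) + B(29) = 35
Step 3: Merge G(30) + ((I+C)+B)(35) = 65
Read each symbol's code off the tree from the root (left child = 0, right child = 1).

Codes:
  B: 11 (length 2)
  G: 0 (length 1)
  C: 101 (length 3)
  I: 100 (length 3)
Average code length: 106/65 = 1.6308 bits/symbol


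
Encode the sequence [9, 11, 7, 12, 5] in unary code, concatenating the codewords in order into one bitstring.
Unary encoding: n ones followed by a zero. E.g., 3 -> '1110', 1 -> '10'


Encode each number as n ones followed by a terminating 0:
  9 -> 1111111110 (10 bits)
  11 -> 111111111110 (12 bits)
  7 -> 11111110 (8 bits)
  12 -> 1111111111110 (13 bits)
  5 -> 111110 (6 bits)
Total length = 10 + 12 + 8 + 13 + 6 = 49 bits.

Unary([9, 11, 7, 12, 5]) = 1111111110111111111110111111101111111111110111110 (49 bits)


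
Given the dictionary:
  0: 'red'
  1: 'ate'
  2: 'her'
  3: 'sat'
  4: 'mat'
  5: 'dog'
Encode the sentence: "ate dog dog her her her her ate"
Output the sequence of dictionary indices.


Look up each word in the dictionary:
  'ate' -> 1
  'dog' -> 5
  'dog' -> 5
  'her' -> 2
  'her' -> 2
  'her' -> 2
  'her' -> 2
  'ate' -> 1

Encoded: [1, 5, 5, 2, 2, 2, 2, 1]


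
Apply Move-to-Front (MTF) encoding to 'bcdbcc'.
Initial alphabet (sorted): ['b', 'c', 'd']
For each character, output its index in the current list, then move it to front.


MTF encoding:
'b': index 0 in ['b', 'c', 'd'] -> ['b', 'c', 'd']
'c': index 1 in ['b', 'c', 'd'] -> ['c', 'b', 'd']
'd': index 2 in ['c', 'b', 'd'] -> ['d', 'c', 'b']
'b': index 2 in ['d', 'c', 'b'] -> ['b', 'd', 'c']
'c': index 2 in ['b', 'd', 'c'] -> ['c', 'b', 'd']
'c': index 0 in ['c', 'b', 'd'] -> ['c', 'b', 'd']


Output: [0, 1, 2, 2, 2, 0]


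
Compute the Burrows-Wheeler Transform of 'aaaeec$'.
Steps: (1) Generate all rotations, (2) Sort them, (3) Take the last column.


Rotations (sorted):
  0: $aaaeec -> last char: c
  1: aaaeec$ -> last char: $
  2: aaeec$a -> last char: a
  3: aeec$aa -> last char: a
  4: c$aaaee -> last char: e
  5: ec$aaae -> last char: e
  6: eec$aaa -> last char: a


BWT = c$aaeea


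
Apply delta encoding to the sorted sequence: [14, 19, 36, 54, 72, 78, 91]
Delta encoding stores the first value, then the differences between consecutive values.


First value: 14
Deltas:
  19 - 14 = 5
  36 - 19 = 17
  54 - 36 = 18
  72 - 54 = 18
  78 - 72 = 6
  91 - 78 = 13


Delta encoded: [14, 5, 17, 18, 18, 6, 13]


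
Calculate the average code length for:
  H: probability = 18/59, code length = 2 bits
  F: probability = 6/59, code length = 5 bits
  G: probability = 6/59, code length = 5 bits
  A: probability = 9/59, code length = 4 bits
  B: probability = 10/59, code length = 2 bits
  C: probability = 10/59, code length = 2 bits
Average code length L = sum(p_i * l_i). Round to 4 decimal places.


Weighted contributions p_i * l_i:
  H: (18/59) * 2 = 36/59
  F: (6/59) * 5 = 30/59
  G: (6/59) * 5 = 30/59
  A: (9/59) * 4 = 36/59
  B: (10/59) * 2 = 20/59
  C: (10/59) * 2 = 20/59
Sum = (36 + 30 + 30 + 36 + 20 + 20)/59 = 172/59

L = 172/59 = 2.9153 bits/symbol


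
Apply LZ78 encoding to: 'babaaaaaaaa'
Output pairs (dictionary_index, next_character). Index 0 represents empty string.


LZ78 encoding steps:
Dictionary: {0: ''}
Step 1: w='' (idx 0), next='b' -> output (0, 'b'), add 'b' as idx 1
Step 2: w='' (idx 0), next='a' -> output (0, 'a'), add 'a' as idx 2
Step 3: w='b' (idx 1), next='a' -> output (1, 'a'), add 'ba' as idx 3
Step 4: w='a' (idx 2), next='a' -> output (2, 'a'), add 'aa' as idx 4
Step 5: w='aa' (idx 4), next='a' -> output (4, 'a'), add 'aaa' as idx 5
Step 6: w='aa' (idx 4), end of input -> output (4, '')


Encoded: [(0, 'b'), (0, 'a'), (1, 'a'), (2, 'a'), (4, 'a'), (4, '')]


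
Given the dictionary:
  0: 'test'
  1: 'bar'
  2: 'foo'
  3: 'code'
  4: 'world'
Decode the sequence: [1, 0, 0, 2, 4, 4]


Look up each index in the dictionary:
  1 -> 'bar'
  0 -> 'test'
  0 -> 'test'
  2 -> 'foo'
  4 -> 'world'
  4 -> 'world'

Decoded: "bar test test foo world world"


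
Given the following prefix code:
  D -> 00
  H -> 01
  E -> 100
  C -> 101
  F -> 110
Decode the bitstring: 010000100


Decoding step by step:
Bits 01 -> H
Bits 00 -> D
Bits 00 -> D
Bits 100 -> E


Decoded message: HDDE


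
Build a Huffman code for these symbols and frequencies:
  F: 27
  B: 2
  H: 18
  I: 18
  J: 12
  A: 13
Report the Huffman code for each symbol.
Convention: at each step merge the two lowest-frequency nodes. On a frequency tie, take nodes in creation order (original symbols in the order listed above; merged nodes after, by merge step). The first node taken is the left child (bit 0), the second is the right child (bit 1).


Huffman tree construction:
Step 1: Merge B(2) + J(12) = 14
Step 2: Merge A(13) + (B+J)(14) = 27
Step 3: Merge H(18) + I(18) = 36
Step 4: Merge F(27) + (A+(B+J))(27) = 54
Step 5: Merge (H+I)(36) + (F+(A+(B+J)))(54) = 90
Read each symbol's code off the tree from the root (left child = 0, right child = 1).

Codes:
  F: 10 (length 2)
  B: 1110 (length 4)
  H: 00 (length 2)
  I: 01 (length 2)
  J: 1111 (length 4)
  A: 110 (length 3)
Average code length: 221/90 = 2.4556 bits/symbol


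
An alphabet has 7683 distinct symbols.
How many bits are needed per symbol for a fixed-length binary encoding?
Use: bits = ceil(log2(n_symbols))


log2(7683) = 12.9075
Bracket: 2^12 = 4096 < 7683 <= 2^13 = 8192
So ceil(log2(7683)) = 13

bits = ceil(log2(7683)) = ceil(12.9075) = 13 bits


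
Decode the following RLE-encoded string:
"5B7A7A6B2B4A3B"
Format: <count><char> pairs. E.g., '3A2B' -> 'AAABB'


Expanding each <count><char> pair:
  5B -> 'BBBBB'
  7A -> 'AAAAAAA'
  7A -> 'AAAAAAA'
  6B -> 'BBBBBB'
  2B -> 'BB'
  4A -> 'AAAA'
  3B -> 'BBB'

Decoded = BBBBBAAAAAAAAAAAAAABBBBBBBBAAAABBB


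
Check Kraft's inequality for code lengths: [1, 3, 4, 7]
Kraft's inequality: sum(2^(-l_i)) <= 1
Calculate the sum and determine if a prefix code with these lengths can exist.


Sum = 2^(-1) + 2^(-3) + 2^(-4) + 2^(-7)
    = 0.5 + 0.125 + 0.0625 + 0.0078125
    = 89/128 = 0.6953125
Since 0.6953125 <= 1, Kraft's inequality IS satisfied.
A prefix code with these lengths CAN exist.

Kraft sum = 0.6953125. Satisfied.


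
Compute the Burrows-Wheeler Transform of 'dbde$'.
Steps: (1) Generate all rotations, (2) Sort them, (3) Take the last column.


Rotations (sorted):
  0: $dbde -> last char: e
  1: bde$d -> last char: d
  2: dbde$ -> last char: $
  3: de$db -> last char: b
  4: e$dbd -> last char: d


BWT = ed$bd


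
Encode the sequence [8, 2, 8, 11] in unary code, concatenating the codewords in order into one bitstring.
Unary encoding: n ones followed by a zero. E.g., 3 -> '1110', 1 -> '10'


Encode each number as n ones followed by a terminating 0:
  8 -> 111111110 (9 bits)
  2 -> 110 (3 bits)
  8 -> 111111110 (9 bits)
  11 -> 111111111110 (12 bits)
Total length = 9 + 3 + 9 + 12 = 33 bits.

Unary([8, 2, 8, 11]) = 111111110110111111110111111111110 (33 bits)


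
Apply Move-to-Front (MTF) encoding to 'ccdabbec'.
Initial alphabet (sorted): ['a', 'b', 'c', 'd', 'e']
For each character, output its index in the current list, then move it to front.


MTF encoding:
'c': index 2 in ['a', 'b', 'c', 'd', 'e'] -> ['c', 'a', 'b', 'd', 'e']
'c': index 0 in ['c', 'a', 'b', 'd', 'e'] -> ['c', 'a', 'b', 'd', 'e']
'd': index 3 in ['c', 'a', 'b', 'd', 'e'] -> ['d', 'c', 'a', 'b', 'e']
'a': index 2 in ['d', 'c', 'a', 'b', 'e'] -> ['a', 'd', 'c', 'b', 'e']
'b': index 3 in ['a', 'd', 'c', 'b', 'e'] -> ['b', 'a', 'd', 'c', 'e']
'b': index 0 in ['b', 'a', 'd', 'c', 'e'] -> ['b', 'a', 'd', 'c', 'e']
'e': index 4 in ['b', 'a', 'd', 'c', 'e'] -> ['e', 'b', 'a', 'd', 'c']
'c': index 4 in ['e', 'b', 'a', 'd', 'c'] -> ['c', 'e', 'b', 'a', 'd']


Output: [2, 0, 3, 2, 3, 0, 4, 4]


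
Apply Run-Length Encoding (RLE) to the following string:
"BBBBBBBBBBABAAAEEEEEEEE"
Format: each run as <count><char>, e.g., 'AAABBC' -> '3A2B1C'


Scanning runs left to right:
  i=0: run of 'B' x 10 -> '10B'
  i=10: run of 'A' x 1 -> '1A'
  i=11: run of 'B' x 1 -> '1B'
  i=12: run of 'A' x 3 -> '3A'
  i=15: run of 'E' x 8 -> '8E'

RLE = 10B1A1B3A8E


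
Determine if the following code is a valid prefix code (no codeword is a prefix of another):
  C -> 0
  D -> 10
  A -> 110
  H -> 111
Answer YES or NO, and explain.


Checking each pair (does one codeword prefix another?):
  C='0' vs D='10': no prefix
  C='0' vs A='110': no prefix
  C='0' vs H='111': no prefix
  D='10' vs C='0': no prefix
  D='10' vs A='110': no prefix
  D='10' vs H='111': no prefix
  A='110' vs C='0': no prefix
  A='110' vs D='10': no prefix
  A='110' vs H='111': no prefix
  H='111' vs C='0': no prefix
  H='111' vs D='10': no prefix
  H='111' vs A='110': no prefix
No violation found over all pairs.

YES -- this is a valid prefix code. No codeword is a prefix of any other codeword.


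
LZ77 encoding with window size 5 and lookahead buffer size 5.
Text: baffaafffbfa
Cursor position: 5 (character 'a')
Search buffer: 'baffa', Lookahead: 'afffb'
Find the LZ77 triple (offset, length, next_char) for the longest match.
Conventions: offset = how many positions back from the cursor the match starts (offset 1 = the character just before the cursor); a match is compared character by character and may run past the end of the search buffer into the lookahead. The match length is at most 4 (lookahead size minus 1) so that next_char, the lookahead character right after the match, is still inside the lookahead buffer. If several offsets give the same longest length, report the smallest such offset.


Try each offset into the search buffer:
  offset=1 (pos 4, char 'a'): match length 1
  offset=2 (pos 3, char 'f'): match length 0
  offset=3 (pos 2, char 'f'): match length 0
  offset=4 (pos 1, char 'a'): match length 3
  offset=5 (pos 0, char 'b'): match length 0
Longest match has length 3 at offset 4.
next_char = character at position 5 + 3 = 8 -> 'f'

Best match: offset=4, length=3 (matching 'aff' starting at position 1)
LZ77 triple: (4, 3, 'f')


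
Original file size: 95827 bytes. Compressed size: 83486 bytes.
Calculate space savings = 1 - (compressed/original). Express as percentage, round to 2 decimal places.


ratio = compressed/original = 83486/95827 = 0.871216
savings = 1 - ratio = 1 - 0.871216 = 0.128784
as a percentage: 0.128784 * 100 = 12.88%

Space savings = 1 - 83486/95827 = 12.88%


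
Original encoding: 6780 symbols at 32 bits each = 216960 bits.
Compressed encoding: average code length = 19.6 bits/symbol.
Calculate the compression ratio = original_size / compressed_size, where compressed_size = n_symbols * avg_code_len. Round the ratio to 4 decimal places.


original_size = n_symbols * orig_bits = 6780 * 32 = 216960 bits
compressed_size = n_symbols * avg_code_len = 6780 * 19.6 = 132888.0 bits
ratio = original_size / compressed_size = 216960 / 132888.0 = 1.6327

Compression ratio = 1.6327


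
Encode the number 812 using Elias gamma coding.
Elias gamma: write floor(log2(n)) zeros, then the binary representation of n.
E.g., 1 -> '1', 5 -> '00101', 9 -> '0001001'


num_bits = floor(log2(812)) + 1 = 10
leading_zeros = num_bits - 1 = 9
binary(812) = 1100101100

Elias gamma(812) = '000000000' + '1100101100' = 0000000001100101100 (19 bits)


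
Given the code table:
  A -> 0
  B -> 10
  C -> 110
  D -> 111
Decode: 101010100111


Decoding:
10 -> B
10 -> B
10 -> B
10 -> B
0 -> A
111 -> D


Result: BBBBAD


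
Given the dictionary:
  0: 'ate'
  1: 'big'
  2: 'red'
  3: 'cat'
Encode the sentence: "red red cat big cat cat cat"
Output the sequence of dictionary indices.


Look up each word in the dictionary:
  'red' -> 2
  'red' -> 2
  'cat' -> 3
  'big' -> 1
  'cat' -> 3
  'cat' -> 3
  'cat' -> 3

Encoded: [2, 2, 3, 1, 3, 3, 3]


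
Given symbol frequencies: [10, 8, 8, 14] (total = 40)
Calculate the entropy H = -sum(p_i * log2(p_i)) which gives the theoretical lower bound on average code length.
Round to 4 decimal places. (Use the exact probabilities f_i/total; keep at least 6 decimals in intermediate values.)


Per-symbol terms -p_i * log2(p_i) with p_i = f_i/40:
  p = 10/40 = 0.250000: log2(p) = -2.000000, -p*log2(p) = 0.500000
  p = 8/40 = 0.200000: log2(p) = -2.321928, -p*log2(p) = 0.464386
  p = 8/40 = 0.200000: log2(p) = -2.321928, -p*log2(p) = 0.464386
  p = 14/40 = 0.350000: log2(p) = -1.514573, -p*log2(p) = 0.530101
H = 0.500000 + 0.464386 + 0.464386 + 0.530101 = 1.958873

H = 1.9589 bits/symbol


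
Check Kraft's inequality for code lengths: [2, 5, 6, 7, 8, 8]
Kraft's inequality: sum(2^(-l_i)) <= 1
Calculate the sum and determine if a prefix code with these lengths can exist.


Sum = 2^(-2) + 2^(-5) + 2^(-6) + 2^(-7) + 2^(-8) + 2^(-8)
    = 0.25 + 0.03125 + 0.015625 + 0.0078125 + 0.00390625 + 0.00390625
    = 80/256 = 0.3125
Since 0.3125 <= 1, Kraft's inequality IS satisfied.
A prefix code with these lengths CAN exist.

Kraft sum = 0.3125. Satisfied.


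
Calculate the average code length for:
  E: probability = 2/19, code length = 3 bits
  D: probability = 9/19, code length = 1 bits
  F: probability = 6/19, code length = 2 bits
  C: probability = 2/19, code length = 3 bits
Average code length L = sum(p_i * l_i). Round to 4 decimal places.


Weighted contributions p_i * l_i:
  E: (2/19) * 3 = 6/19
  D: (9/19) * 1 = 9/19
  F: (6/19) * 2 = 12/19
  C: (2/19) * 3 = 6/19
Sum = (6 + 9 + 12 + 6)/19 = 33/19

L = 33/19 = 1.7368 bits/symbol


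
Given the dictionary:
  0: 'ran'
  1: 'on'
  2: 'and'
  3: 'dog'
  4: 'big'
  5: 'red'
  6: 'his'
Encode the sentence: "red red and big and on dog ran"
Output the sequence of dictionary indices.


Look up each word in the dictionary:
  'red' -> 5
  'red' -> 5
  'and' -> 2
  'big' -> 4
  'and' -> 2
  'on' -> 1
  'dog' -> 3
  'ran' -> 0

Encoded: [5, 5, 2, 4, 2, 1, 3, 0]


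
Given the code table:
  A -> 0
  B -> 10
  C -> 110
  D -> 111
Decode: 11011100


Decoding:
110 -> C
111 -> D
0 -> A
0 -> A


Result: CDAA


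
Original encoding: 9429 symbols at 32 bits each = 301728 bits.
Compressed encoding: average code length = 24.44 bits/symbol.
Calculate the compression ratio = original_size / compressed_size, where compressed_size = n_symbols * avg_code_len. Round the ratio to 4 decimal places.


original_size = n_symbols * orig_bits = 9429 * 32 = 301728 bits
compressed_size = n_symbols * avg_code_len = 9429 * 24.44 = 230444.76 bits
ratio = original_size / compressed_size = 301728 / 230444.76 = 1.3093

Compression ratio = 1.3093


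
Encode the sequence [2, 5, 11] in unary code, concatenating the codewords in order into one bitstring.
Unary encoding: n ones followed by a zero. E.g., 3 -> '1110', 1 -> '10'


Encode each number as n ones followed by a terminating 0:
  2 -> 110 (3 bits)
  5 -> 111110 (6 bits)
  11 -> 111111111110 (12 bits)
Total length = 3 + 6 + 12 = 21 bits.

Unary([2, 5, 11]) = 110111110111111111110 (21 bits)


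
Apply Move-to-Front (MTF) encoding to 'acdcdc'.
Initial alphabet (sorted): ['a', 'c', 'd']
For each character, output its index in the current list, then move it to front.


MTF encoding:
'a': index 0 in ['a', 'c', 'd'] -> ['a', 'c', 'd']
'c': index 1 in ['a', 'c', 'd'] -> ['c', 'a', 'd']
'd': index 2 in ['c', 'a', 'd'] -> ['d', 'c', 'a']
'c': index 1 in ['d', 'c', 'a'] -> ['c', 'd', 'a']
'd': index 1 in ['c', 'd', 'a'] -> ['d', 'c', 'a']
'c': index 1 in ['d', 'c', 'a'] -> ['c', 'd', 'a']


Output: [0, 1, 2, 1, 1, 1]


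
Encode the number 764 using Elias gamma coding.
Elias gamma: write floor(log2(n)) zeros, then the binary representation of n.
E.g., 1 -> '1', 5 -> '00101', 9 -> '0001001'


num_bits = floor(log2(764)) + 1 = 10
leading_zeros = num_bits - 1 = 9
binary(764) = 1011111100

Elias gamma(764) = '000000000' + '1011111100' = 0000000001011111100 (19 bits)


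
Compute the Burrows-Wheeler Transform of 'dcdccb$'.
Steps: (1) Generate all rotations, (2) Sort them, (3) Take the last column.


Rotations (sorted):
  0: $dcdccb -> last char: b
  1: b$dcdcc -> last char: c
  2: cb$dcdc -> last char: c
  3: ccb$dcd -> last char: d
  4: cdccb$d -> last char: d
  5: dccb$dc -> last char: c
  6: dcdccb$ -> last char: $


BWT = bccddc$


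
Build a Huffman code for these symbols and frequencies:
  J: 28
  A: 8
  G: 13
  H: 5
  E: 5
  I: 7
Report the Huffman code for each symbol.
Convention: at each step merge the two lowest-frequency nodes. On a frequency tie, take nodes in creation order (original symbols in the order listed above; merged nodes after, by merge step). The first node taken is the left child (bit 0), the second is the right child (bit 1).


Huffman tree construction:
Step 1: Merge H(5) + E(5) = 10
Step 2: Merge I(7) + A(8) = 15
Step 3: Merge (H+E)(10) + G(13) = 23
Step 4: Merge (I+A)(15) + ((H+E)+G)(23) = 38
Step 5: Merge J(28) + ((I+A)+((H+E)+G))(38) = 66
Read each symbol's code off the tree from the root (left child = 0, right child = 1).

Codes:
  J: 0 (length 1)
  A: 101 (length 3)
  G: 111 (length 3)
  H: 1100 (length 4)
  E: 1101 (length 4)
  I: 100 (length 3)
Average code length: 152/66 = 2.3030 bits/symbol


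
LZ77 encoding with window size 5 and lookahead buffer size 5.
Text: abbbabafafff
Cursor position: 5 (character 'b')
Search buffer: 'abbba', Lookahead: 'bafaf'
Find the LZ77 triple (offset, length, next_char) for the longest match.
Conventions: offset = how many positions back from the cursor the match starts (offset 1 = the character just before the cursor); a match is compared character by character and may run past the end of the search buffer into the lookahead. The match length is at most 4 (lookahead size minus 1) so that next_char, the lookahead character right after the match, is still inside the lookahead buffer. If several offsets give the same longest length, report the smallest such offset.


Try each offset into the search buffer:
  offset=1 (pos 4, char 'a'): match length 0
  offset=2 (pos 3, char 'b'): match length 2
  offset=3 (pos 2, char 'b'): match length 1
  offset=4 (pos 1, char 'b'): match length 1
  offset=5 (pos 0, char 'a'): match length 0
Longest match has length 2 at offset 2.
next_char = character at position 5 + 2 = 7 -> 'f'

Best match: offset=2, length=2 (matching 'ba' starting at position 3)
LZ77 triple: (2, 2, 'f')


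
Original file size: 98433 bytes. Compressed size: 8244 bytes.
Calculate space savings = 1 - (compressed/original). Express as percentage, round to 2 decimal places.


ratio = compressed/original = 8244/98433 = 0.083752
savings = 1 - ratio = 1 - 0.083752 = 0.916248
as a percentage: 0.916248 * 100 = 91.62%

Space savings = 1 - 8244/98433 = 91.62%


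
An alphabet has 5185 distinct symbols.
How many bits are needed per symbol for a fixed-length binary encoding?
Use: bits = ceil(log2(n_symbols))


log2(5185) = 12.3401
Bracket: 2^12 = 4096 < 5185 <= 2^13 = 8192
So ceil(log2(5185)) = 13

bits = ceil(log2(5185)) = ceil(12.3401) = 13 bits


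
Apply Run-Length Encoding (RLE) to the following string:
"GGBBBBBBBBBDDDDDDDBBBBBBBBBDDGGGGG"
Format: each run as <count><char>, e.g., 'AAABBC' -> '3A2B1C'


Scanning runs left to right:
  i=0: run of 'G' x 2 -> '2G'
  i=2: run of 'B' x 9 -> '9B'
  i=11: run of 'D' x 7 -> '7D'
  i=18: run of 'B' x 9 -> '9B'
  i=27: run of 'D' x 2 -> '2D'
  i=29: run of 'G' x 5 -> '5G'

RLE = 2G9B7D9B2D5G


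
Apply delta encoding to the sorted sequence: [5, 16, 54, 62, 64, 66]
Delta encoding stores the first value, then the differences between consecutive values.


First value: 5
Deltas:
  16 - 5 = 11
  54 - 16 = 38
  62 - 54 = 8
  64 - 62 = 2
  66 - 64 = 2


Delta encoded: [5, 11, 38, 8, 2, 2]


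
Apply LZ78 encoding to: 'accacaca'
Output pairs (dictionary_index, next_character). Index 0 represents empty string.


LZ78 encoding steps:
Dictionary: {0: ''}
Step 1: w='' (idx 0), next='a' -> output (0, 'a'), add 'a' as idx 1
Step 2: w='' (idx 0), next='c' -> output (0, 'c'), add 'c' as idx 2
Step 3: w='c' (idx 2), next='a' -> output (2, 'a'), add 'ca' as idx 3
Step 4: w='ca' (idx 3), next='c' -> output (3, 'c'), add 'cac' as idx 4
Step 5: w='a' (idx 1), end of input -> output (1, '')


Encoded: [(0, 'a'), (0, 'c'), (2, 'a'), (3, 'c'), (1, '')]


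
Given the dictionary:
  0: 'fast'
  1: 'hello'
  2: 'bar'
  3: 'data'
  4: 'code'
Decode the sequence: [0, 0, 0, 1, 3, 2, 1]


Look up each index in the dictionary:
  0 -> 'fast'
  0 -> 'fast'
  0 -> 'fast'
  1 -> 'hello'
  3 -> 'data'
  2 -> 'bar'
  1 -> 'hello'

Decoded: "fast fast fast hello data bar hello"


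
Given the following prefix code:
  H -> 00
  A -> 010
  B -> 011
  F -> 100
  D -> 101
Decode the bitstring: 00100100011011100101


Decoding step by step:
Bits 00 -> H
Bits 100 -> F
Bits 100 -> F
Bits 011 -> B
Bits 011 -> B
Bits 100 -> F
Bits 101 -> D


Decoded message: HFFBBFD


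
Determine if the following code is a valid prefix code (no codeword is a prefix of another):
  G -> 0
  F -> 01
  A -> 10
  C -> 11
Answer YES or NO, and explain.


Checking each pair (does one codeword prefix another?):
  G='0' vs F='01': prefix -- VIOLATION

NO -- this is NOT a valid prefix code. G (0) is a prefix of F (01).


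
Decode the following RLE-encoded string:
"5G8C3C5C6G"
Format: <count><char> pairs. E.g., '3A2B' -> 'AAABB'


Expanding each <count><char> pair:
  5G -> 'GGGGG'
  8C -> 'CCCCCCCC'
  3C -> 'CCC'
  5C -> 'CCCCC'
  6G -> 'GGGGGG'

Decoded = GGGGGCCCCCCCCCCCCCCCCGGGGGG


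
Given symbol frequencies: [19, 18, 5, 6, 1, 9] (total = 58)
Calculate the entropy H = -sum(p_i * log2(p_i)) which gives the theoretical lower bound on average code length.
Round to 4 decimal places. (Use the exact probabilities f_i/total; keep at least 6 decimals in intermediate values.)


Per-symbol terms -p_i * log2(p_i) with p_i = f_i/58:
  p = 19/58 = 0.327586: log2(p) = -1.610053, -p*log2(p) = 0.527431
  p = 18/58 = 0.310345: log2(p) = -1.688056, -p*log2(p) = 0.523879
  p = 5/58 = 0.086207: log2(p) = -3.536053, -p*log2(p) = 0.304832
  p = 6/58 = 0.103448: log2(p) = -3.273018, -p*log2(p) = 0.338588
  p = 1/58 = 0.017241: log2(p) = -5.857981, -p*log2(p) = 0.101000
  p = 9/58 = 0.155172: log2(p) = -2.688056, -p*log2(p) = 0.417112
H = 0.527431 + 0.523879 + 0.304832 + 0.338588 + 0.101000 + 0.417112 = 2.212842

H = 2.2128 bits/symbol


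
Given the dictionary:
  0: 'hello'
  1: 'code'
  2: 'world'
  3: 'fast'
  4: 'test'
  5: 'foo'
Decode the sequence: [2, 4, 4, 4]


Look up each index in the dictionary:
  2 -> 'world'
  4 -> 'test'
  4 -> 'test'
  4 -> 'test'

Decoded: "world test test test"


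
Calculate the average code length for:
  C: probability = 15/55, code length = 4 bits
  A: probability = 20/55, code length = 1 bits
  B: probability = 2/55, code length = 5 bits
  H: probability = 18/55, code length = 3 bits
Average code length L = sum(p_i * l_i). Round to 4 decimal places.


Weighted contributions p_i * l_i:
  C: (15/55) * 4 = 60/55
  A: (20/55) * 1 = 20/55
  B: (2/55) * 5 = 10/55
  H: (18/55) * 3 = 54/55
Sum = (60 + 20 + 10 + 54)/55 = 144/55

L = 144/55 = 2.6182 bits/symbol


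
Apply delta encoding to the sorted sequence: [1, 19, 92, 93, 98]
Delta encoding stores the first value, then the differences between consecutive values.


First value: 1
Deltas:
  19 - 1 = 18
  92 - 19 = 73
  93 - 92 = 1
  98 - 93 = 5


Delta encoded: [1, 18, 73, 1, 5]


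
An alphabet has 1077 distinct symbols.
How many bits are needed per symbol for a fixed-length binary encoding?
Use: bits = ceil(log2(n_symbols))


log2(1077) = 10.0728
Bracket: 2^10 = 1024 < 1077 <= 2^11 = 2048
So ceil(log2(1077)) = 11

bits = ceil(log2(1077)) = ceil(10.0728) = 11 bits


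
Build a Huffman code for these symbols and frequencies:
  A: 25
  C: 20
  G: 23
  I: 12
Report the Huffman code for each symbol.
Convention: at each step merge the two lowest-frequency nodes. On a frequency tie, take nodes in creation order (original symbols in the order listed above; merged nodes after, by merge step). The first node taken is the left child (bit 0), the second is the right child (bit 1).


Huffman tree construction:
Step 1: Merge I(12) + C(20) = 32
Step 2: Merge G(23) + A(25) = 48
Step 3: Merge (I+C)(32) + (G+A)(48) = 80
Read each symbol's code off the tree from the root (left child = 0, right child = 1).

Codes:
  A: 11 (length 2)
  C: 01 (length 2)
  G: 10 (length 2)
  I: 00 (length 2)
Average code length: 160/80 = 2.0000 bits/symbol


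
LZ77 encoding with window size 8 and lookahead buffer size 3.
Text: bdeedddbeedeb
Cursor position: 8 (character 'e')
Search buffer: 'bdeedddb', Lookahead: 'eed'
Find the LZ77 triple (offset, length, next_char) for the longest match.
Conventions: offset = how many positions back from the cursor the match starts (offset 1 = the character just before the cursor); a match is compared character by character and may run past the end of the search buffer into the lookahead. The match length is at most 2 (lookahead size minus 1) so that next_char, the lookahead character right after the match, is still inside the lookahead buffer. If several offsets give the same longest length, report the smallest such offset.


Try each offset into the search buffer:
  offset=1 (pos 7, char 'b'): match length 0
  offset=2 (pos 6, char 'd'): match length 0
  offset=3 (pos 5, char 'd'): match length 0
  offset=4 (pos 4, char 'd'): match length 0
  offset=5 (pos 3, char 'e'): match length 1
  offset=6 (pos 2, char 'e'): match length 2
  offset=7 (pos 1, char 'd'): match length 0
  offset=8 (pos 0, char 'b'): match length 0
Longest match has length 2 at offset 6.
next_char = character at position 8 + 2 = 10 -> 'd'

Best match: offset=6, length=2 (matching 'ee' starting at position 2)
LZ77 triple: (6, 2, 'd')


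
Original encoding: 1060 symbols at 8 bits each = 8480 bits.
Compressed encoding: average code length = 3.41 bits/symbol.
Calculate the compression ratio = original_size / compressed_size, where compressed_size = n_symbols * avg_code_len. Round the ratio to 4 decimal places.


original_size = n_symbols * orig_bits = 1060 * 8 = 8480 bits
compressed_size = n_symbols * avg_code_len = 1060 * 3.41 = 3614.6 bits
ratio = original_size / compressed_size = 8480 / 3614.6 = 2.346

Compression ratio = 2.346


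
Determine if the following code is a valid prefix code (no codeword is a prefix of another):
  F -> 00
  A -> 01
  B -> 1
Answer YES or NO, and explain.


Checking each pair (does one codeword prefix another?):
  F='00' vs A='01': no prefix
  F='00' vs B='1': no prefix
  A='01' vs F='00': no prefix
  A='01' vs B='1': no prefix
  B='1' vs F='00': no prefix
  B='1' vs A='01': no prefix
No violation found over all pairs.

YES -- this is a valid prefix code. No codeword is a prefix of any other codeword.


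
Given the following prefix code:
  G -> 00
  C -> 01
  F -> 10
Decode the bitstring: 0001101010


Decoding step by step:
Bits 00 -> G
Bits 01 -> C
Bits 10 -> F
Bits 10 -> F
Bits 10 -> F


Decoded message: GCFFF


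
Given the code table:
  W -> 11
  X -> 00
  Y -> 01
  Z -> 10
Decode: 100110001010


Decoding:
10 -> Z
01 -> Y
10 -> Z
00 -> X
10 -> Z
10 -> Z


Result: ZYZXZZ


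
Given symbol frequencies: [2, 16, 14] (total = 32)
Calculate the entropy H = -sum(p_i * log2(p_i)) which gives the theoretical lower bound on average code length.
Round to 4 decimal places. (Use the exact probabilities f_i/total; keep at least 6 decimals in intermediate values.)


Per-symbol terms -p_i * log2(p_i) with p_i = f_i/32:
  p = 2/32 = 0.062500: log2(p) = -4.000000, -p*log2(p) = 0.250000
  p = 16/32 = 0.500000: log2(p) = -1.000000, -p*log2(p) = 0.500000
  p = 14/32 = 0.437500: log2(p) = -1.192645, -p*log2(p) = 0.521782
H = 0.250000 + 0.500000 + 0.521782 = 1.271782

H = 1.2718 bits/symbol


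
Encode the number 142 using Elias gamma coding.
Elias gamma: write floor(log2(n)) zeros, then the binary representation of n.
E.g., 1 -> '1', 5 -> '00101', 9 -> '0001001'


num_bits = floor(log2(142)) + 1 = 8
leading_zeros = num_bits - 1 = 7
binary(142) = 10001110

Elias gamma(142) = '0000000' + '10001110' = 000000010001110 (15 bits)


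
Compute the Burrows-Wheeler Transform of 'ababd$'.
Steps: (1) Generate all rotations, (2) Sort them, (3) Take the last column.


Rotations (sorted):
  0: $ababd -> last char: d
  1: ababd$ -> last char: $
  2: abd$ab -> last char: b
  3: babd$a -> last char: a
  4: bd$aba -> last char: a
  5: d$abab -> last char: b


BWT = d$baab


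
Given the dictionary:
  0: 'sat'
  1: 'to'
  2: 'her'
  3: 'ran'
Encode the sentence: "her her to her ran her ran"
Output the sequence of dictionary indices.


Look up each word in the dictionary:
  'her' -> 2
  'her' -> 2
  'to' -> 1
  'her' -> 2
  'ran' -> 3
  'her' -> 2
  'ran' -> 3

Encoded: [2, 2, 1, 2, 3, 2, 3]


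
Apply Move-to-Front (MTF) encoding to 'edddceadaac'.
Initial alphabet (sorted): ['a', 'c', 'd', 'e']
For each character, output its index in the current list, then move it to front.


MTF encoding:
'e': index 3 in ['a', 'c', 'd', 'e'] -> ['e', 'a', 'c', 'd']
'd': index 3 in ['e', 'a', 'c', 'd'] -> ['d', 'e', 'a', 'c']
'd': index 0 in ['d', 'e', 'a', 'c'] -> ['d', 'e', 'a', 'c']
'd': index 0 in ['d', 'e', 'a', 'c'] -> ['d', 'e', 'a', 'c']
'c': index 3 in ['d', 'e', 'a', 'c'] -> ['c', 'd', 'e', 'a']
'e': index 2 in ['c', 'd', 'e', 'a'] -> ['e', 'c', 'd', 'a']
'a': index 3 in ['e', 'c', 'd', 'a'] -> ['a', 'e', 'c', 'd']
'd': index 3 in ['a', 'e', 'c', 'd'] -> ['d', 'a', 'e', 'c']
'a': index 1 in ['d', 'a', 'e', 'c'] -> ['a', 'd', 'e', 'c']
'a': index 0 in ['a', 'd', 'e', 'c'] -> ['a', 'd', 'e', 'c']
'c': index 3 in ['a', 'd', 'e', 'c'] -> ['c', 'a', 'd', 'e']


Output: [3, 3, 0, 0, 3, 2, 3, 3, 1, 0, 3]


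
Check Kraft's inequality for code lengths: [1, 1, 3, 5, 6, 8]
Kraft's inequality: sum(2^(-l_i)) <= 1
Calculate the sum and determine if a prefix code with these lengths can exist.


Sum = 2^(-1) + 2^(-1) + 2^(-3) + 2^(-5) + 2^(-6) + 2^(-8)
    = 0.5 + 0.5 + 0.125 + 0.03125 + 0.015625 + 0.00390625
    = 301/256 = 1.17578125
Since 1.17578125 > 1, Kraft's inequality is NOT satisfied.
A prefix code with these lengths CANNOT exist.

Kraft sum = 1.17578125. Not satisfied.


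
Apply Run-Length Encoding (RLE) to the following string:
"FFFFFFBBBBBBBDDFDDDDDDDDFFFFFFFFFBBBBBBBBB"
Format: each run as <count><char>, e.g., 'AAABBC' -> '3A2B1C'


Scanning runs left to right:
  i=0: run of 'F' x 6 -> '6F'
  i=6: run of 'B' x 7 -> '7B'
  i=13: run of 'D' x 2 -> '2D'
  i=15: run of 'F' x 1 -> '1F'
  i=16: run of 'D' x 8 -> '8D'
  i=24: run of 'F' x 9 -> '9F'
  i=33: run of 'B' x 9 -> '9B'

RLE = 6F7B2D1F8D9F9B


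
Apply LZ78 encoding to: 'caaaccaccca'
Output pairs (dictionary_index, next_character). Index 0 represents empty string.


LZ78 encoding steps:
Dictionary: {0: ''}
Step 1: w='' (idx 0), next='c' -> output (0, 'c'), add 'c' as idx 1
Step 2: w='' (idx 0), next='a' -> output (0, 'a'), add 'a' as idx 2
Step 3: w='a' (idx 2), next='a' -> output (2, 'a'), add 'aa' as idx 3
Step 4: w='c' (idx 1), next='c' -> output (1, 'c'), add 'cc' as idx 4
Step 5: w='a' (idx 2), next='c' -> output (2, 'c'), add 'ac' as idx 5
Step 6: w='cc' (idx 4), next='a' -> output (4, 'a'), add 'cca' as idx 6


Encoded: [(0, 'c'), (0, 'a'), (2, 'a'), (1, 'c'), (2, 'c'), (4, 'a')]


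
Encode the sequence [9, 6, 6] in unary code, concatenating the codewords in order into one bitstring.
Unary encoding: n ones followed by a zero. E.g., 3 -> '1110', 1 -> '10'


Encode each number as n ones followed by a terminating 0:
  9 -> 1111111110 (10 bits)
  6 -> 1111110 (7 bits)
  6 -> 1111110 (7 bits)
Total length = 10 + 7 + 7 = 24 bits.

Unary([9, 6, 6]) = 111111111011111101111110 (24 bits)


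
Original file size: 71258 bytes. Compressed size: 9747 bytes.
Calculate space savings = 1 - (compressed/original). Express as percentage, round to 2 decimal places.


ratio = compressed/original = 9747/71258 = 0.136785
savings = 1 - ratio = 1 - 0.136785 = 0.863215
as a percentage: 0.863215 * 100 = 86.32%

Space savings = 1 - 9747/71258 = 86.32%


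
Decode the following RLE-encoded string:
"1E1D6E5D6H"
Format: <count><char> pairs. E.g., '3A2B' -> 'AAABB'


Expanding each <count><char> pair:
  1E -> 'E'
  1D -> 'D'
  6E -> 'EEEEEE'
  5D -> 'DDDDD'
  6H -> 'HHHHHH'

Decoded = EDEEEEEEDDDDDHHHHHH


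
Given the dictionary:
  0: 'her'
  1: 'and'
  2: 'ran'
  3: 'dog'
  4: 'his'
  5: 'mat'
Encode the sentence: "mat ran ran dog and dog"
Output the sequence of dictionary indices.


Look up each word in the dictionary:
  'mat' -> 5
  'ran' -> 2
  'ran' -> 2
  'dog' -> 3
  'and' -> 1
  'dog' -> 3

Encoded: [5, 2, 2, 3, 1, 3]


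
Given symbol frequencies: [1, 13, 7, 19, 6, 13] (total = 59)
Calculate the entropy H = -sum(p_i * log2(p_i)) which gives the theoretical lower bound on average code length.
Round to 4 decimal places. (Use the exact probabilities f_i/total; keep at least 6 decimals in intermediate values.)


Per-symbol terms -p_i * log2(p_i) with p_i = f_i/59:
  p = 1/59 = 0.016949: log2(p) = -5.882643, -p*log2(p) = 0.099706
  p = 13/59 = 0.220339: log2(p) = -2.182203, -p*log2(p) = 0.480824
  p = 7/59 = 0.118644: log2(p) = -3.075288, -p*log2(p) = 0.364865
  p = 19/59 = 0.322034: log2(p) = -1.634716, -p*log2(p) = 0.526434
  p = 6/59 = 0.101695: log2(p) = -3.297681, -p*log2(p) = 0.335357
  p = 13/59 = 0.220339: log2(p) = -2.182203, -p*log2(p) = 0.480824
H = 0.099706 + 0.480824 + 0.364865 + 0.526434 + 0.335357 + 0.480824 = 2.288010

H = 2.288 bits/symbol


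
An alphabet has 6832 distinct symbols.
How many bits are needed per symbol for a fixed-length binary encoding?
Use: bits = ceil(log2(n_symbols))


log2(6832) = 12.7381
Bracket: 2^12 = 4096 < 6832 <= 2^13 = 8192
So ceil(log2(6832)) = 13

bits = ceil(log2(6832)) = ceil(12.7381) = 13 bits
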